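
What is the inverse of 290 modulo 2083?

Apply the Euclidean algorithm and back-substitute:
2083 = 7×290 + 53
290 = 5×53 + 25
53 = 2×25 + 3
25 = 8×3 + 1
3 = 3×1 + 0
gcd(290, 2083) = 1, so the inverse exists.
Bézout: 1 = −93×2083 + 668×290.
So 290⁻¹ ≡ 668 (mod 2083).

668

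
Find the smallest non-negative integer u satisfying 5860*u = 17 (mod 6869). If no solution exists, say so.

gcd(5860, 6869) = 1, so a unique solution mod 6869 exists.
5860⁻¹ ≡ 177 (mod 6869).
u ≡ 177*17 ≡ 3009 (mod 6869).

3009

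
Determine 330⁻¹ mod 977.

By the extended Euclidean algorithm:
977 = 2·330 + 317
330 = 1·317 + 13
317 = 24·13 + 5
13 = 2·5 + 3
5 = 1·3 + 2
3 = 1·2 + 1
2 = 2·1 + 0
gcd(330, 977) = 1, so the inverse exists.
Bézout: 1 = −127·977 + 376·330.
So 330⁻¹ ≡ 376 (mod 977).

376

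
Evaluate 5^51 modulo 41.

36

Using repeated squaring:
51 in binary is 110011, i.e. 51 = 32 + 16 + 2 + 1.
5^1 ≡ 5 (mod 41)
5^2 ≡ 5^2 = 25 (mod 41)
5^4 ≡ 25^2 = 625 ≡ 10 (mod 41)
5^8 ≡ 10^2 = 100 ≡ 18 (mod 41)
5^16 ≡ 18^2 = 324 ≡ 37 (mod 41)
5^32 ≡ 37^2 = 1369 ≡ 16 (mod 41)
5^51 = 5^32 · 5^16 · 5^2 · 5^1 ≡ 16 · 37 · 25 · 5 (mod 41).
Accumulate the product:
16 · 37 = 592 ≡ 18
18 · 25 = 450 ≡ 40
40 · 5 = 200 ≡ 36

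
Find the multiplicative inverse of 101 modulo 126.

126 = 1×101 + 25
101 = 4×25 + 1
25 = 25×1 + 0
gcd(101, 126) = 1, so the inverse exists.
Bézout: 1 = −4×126 + 5×101.
So 101⁻¹ ≡ 5 (mod 126).

5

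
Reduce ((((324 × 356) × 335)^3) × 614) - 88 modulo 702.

324 × 356 = 115344 ≡ 216 (mod 702)
216 × 335 = 72360 ≡ 54 (mod 702)
(54)^3 ≡ 216 (mod 702)
216 × 614 = 132624 ≡ 648 (mod 702)
648 - 88 = 560

560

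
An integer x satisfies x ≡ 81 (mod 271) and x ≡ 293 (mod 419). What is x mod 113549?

271⁻¹ mod 419: 271·201 ≡ 1 (mod 419), so 271⁻¹ ≡ 201.
x = 81 + 271·((293 − 81)·201 mod 419) = 81 + 271·293 = 79484.

79484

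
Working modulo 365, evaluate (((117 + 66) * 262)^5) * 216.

117 + 66 = 183
183 * 262 = 47946 ≡ 131 (mod 365)
(131)^5 ≡ 336 (mod 365)
336 * 216 = 72576 ≡ 306 (mod 365)

306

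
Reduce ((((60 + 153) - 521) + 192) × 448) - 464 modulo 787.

297

60 + 153 = 213
213 - 521 = -308 ≡ 479 (mod 787)
479 + 192 = 671
671 × 448 = 300608 ≡ 761 (mod 787)
761 - 464 = 297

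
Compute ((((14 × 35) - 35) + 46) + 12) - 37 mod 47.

14 × 35 = 490 ≡ 20 (mod 47)
20 - 35 = -15 ≡ 32 (mod 47)
32 + 46 = 78 ≡ 31 (mod 47)
31 + 12 = 43
43 - 37 = 6

6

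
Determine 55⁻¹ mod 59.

59 = 1×55 + 4
55 = 13×4 + 3
4 = 1×3 + 1
3 = 3×1 + 0
gcd(55, 59) = 1, so the inverse exists.
Bézout: 1 = 14×59 − 15×55.
So 55⁻¹ ≡ −15 ≡ 44 (mod 59).

44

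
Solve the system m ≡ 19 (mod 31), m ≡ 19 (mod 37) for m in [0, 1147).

31⁻¹ mod 37: 31×6 ≡ 1 (mod 37), so 31⁻¹ ≡ 6.
m = 19 + 31×((19 − 19)×6 mod 37) = 19 + 31×0 = 19.

19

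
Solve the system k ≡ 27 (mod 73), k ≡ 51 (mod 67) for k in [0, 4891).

73⁻¹ mod 67: 73×56 ≡ 1 (mod 67), so 73⁻¹ ≡ 56.
k = 27 + 73×((51 − 27)×56 mod 67) = 27 + 73×4 = 319.

319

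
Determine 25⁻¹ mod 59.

26

By the extended Euclidean algorithm:
59 = 2·25 + 9
25 = 2·9 + 7
9 = 1·7 + 2
7 = 3·2 + 1
2 = 2·1 + 0
gcd(25, 59) = 1, so the inverse exists.
Back-substitute for 1:
1 = 1·7 − 3·2
  = −3·9 + 4·7
  = 4·25 − 11·9
  = −11·59 + 26·25
So 25⁻¹ ≡ 26 (mod 59).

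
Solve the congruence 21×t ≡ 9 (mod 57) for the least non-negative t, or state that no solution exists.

gcd(21, 57) = 3, and 3 | 9, so solutions exist.
Divide through by 3: 7×t = 3 (mod 19).
7⁻¹ ≡ 11 (mod 19).
t ≡ 11×3 ≡ 14 (mod 19).
The smallest non-negative solution is t = 14.

14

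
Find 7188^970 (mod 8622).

Using repeated squaring:
970 in binary is 1111001010, i.e. 970 = 512 + 256 + 128 + 64 + 8 + 2.
7188^1 ≡ 7188 (mod 8622)
7188^2 ≡ 7188^2 = 51667344 ≡ 4320 (mod 8622)
7188^4 ≡ 4320^2 = 18662400 ≡ 4392 (mod 8622)
7188^8 ≡ 4392^2 = 19289664 ≡ 2250 (mod 8622)
7188^16 ≡ 2250^2 = 5062500 ≡ 1386 (mod 8622)
7188^32 ≡ 1386^2 = 1920996 ≡ 6912 (mod 8622)
7188^64 ≡ 6912^2 = 47775744 ≡ 1242 (mod 8622)
7188^128 ≡ 1242^2 = 1542564 ≡ 7848 (mod 8622)
7188^256 ≡ 7848^2 = 61591104 ≡ 4158 (mod 8622)
7188^512 ≡ 4158^2 = 17288964 ≡ 1854 (mod 8622)
7188^970 = 7188^512 * 7188^256 * 7188^128 * 7188^64 * 7188^8 * 7188^2 ≡ 1854 * 4158 * 7848 * 1242 * 2250 * 4320 (mod 8622).
Accumulate the product:
1854 * 4158 = 7708932 ≡ 864
864 * 7848 = 6780672 ≡ 3780
3780 * 1242 = 4694760 ≡ 4392
4392 * 2250 = 9882000 ≡ 1188
1188 * 4320 = 5132160 ≡ 2070

2070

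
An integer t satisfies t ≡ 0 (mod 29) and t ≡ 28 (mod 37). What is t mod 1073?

29⁻¹ mod 37: 29·23 ≡ 1 (mod 37), so 29⁻¹ ≡ 23.
t = 0 + 29·((28 − 0)·23 mod 37) = 0 + 29·15 = 435.
Check: 435 mod 29 = 0, 435 mod 37 = 28. ✓

435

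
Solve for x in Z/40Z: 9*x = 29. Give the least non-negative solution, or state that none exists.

gcd(9, 40) = 1, so a unique solution mod 40 exists.
9⁻¹ ≡ 9 (mod 40).
x ≡ 9*29 ≡ 21 (mod 40).

21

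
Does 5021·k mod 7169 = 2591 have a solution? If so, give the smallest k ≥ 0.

6270

gcd(5021, 7169) = 1, so a unique solution mod 7169 exists.
5021⁻¹ ≡ 1859 (mod 7169).
k ≡ 1859·2591 ≡ 6270 (mod 7169).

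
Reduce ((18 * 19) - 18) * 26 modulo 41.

18 * 19 = 342 ≡ 14 (mod 41)
14 - 18 = -4 ≡ 37 (mod 41)
37 * 26 = 962 ≡ 19 (mod 41)

19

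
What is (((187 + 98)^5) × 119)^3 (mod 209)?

19

187 + 98 = 285 ≡ 76 (mod 209)
(76)^5 ≡ 76 (mod 209)
76 × 119 = 9044 ≡ 57 (mod 209)
(57)^3 ≡ 19 (mod 209)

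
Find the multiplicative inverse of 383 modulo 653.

549

Apply the Euclidean algorithm and back-substitute:
653 = 1*383 + 270
383 = 1*270 + 113
270 = 2*113 + 44
113 = 2*44 + 25
44 = 1*25 + 19
25 = 1*19 + 6
19 = 3*6 + 1
6 = 6*1 + 0
gcd(383, 653) = 1, so the inverse exists.
Back-substitute for 1:
1 = 1*19 − 3*6
  = −3*25 + 4*19
  = 4*44 − 7*25
  = −7*113 + 18*44
  = 18*270 − 43*113
  = −43*383 + 61*270
  = 61*653 − 104*383
So 383⁻¹ ≡ −104 ≡ 549 (mod 653).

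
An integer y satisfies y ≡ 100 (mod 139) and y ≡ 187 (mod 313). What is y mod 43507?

21784

139⁻¹ mod 313: 139×304 ≡ 1 (mod 313), so 139⁻¹ ≡ 304.
y = 100 + 139×((187 − 100)×304 mod 313) = 100 + 139×156 = 21784.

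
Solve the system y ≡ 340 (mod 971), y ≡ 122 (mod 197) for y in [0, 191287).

971⁻¹ mod 197: 971×14 ≡ 1 (mod 197), so 971⁻¹ ≡ 14.
y = 340 + 971×((122 − 340)×14 mod 197) = 340 + 971×100 = 97440.

97440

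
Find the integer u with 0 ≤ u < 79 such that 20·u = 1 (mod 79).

4

79 = 3·20 + 19
20 = 1·19 + 1
19 = 19·1 + 0
gcd(20, 79) = 1, so the inverse exists.
Bézout: 1 = −1·79 + 4·20.
So 20⁻¹ ≡ 4 (mod 79).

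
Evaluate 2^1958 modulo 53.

By square-and-multiply:
2^1 ≡ 2 (mod 53)
2^2 ≡ 2^2 = 4 (mod 53)
2^4 ≡ 4^2 = 16 (mod 53)
2^8 ≡ 16^2 = 256 ≡ 44 (mod 53)
2^16 ≡ 44^2 = 1936 ≡ 28 (mod 53)
2^32 ≡ 28^2 = 784 ≡ 42 (mod 53)
2^64 ≡ 42^2 = 1764 ≡ 15 (mod 53)
2^128 ≡ 15^2 = 225 ≡ 13 (mod 53)
2^256 ≡ 13^2 = 169 ≡ 10 (mod 53)
2^512 ≡ 10^2 = 100 ≡ 47 (mod 53)
2^1024 ≡ 47^2 = 2209 ≡ 36 (mod 53)
2^1958 = 2^1024 × 2^512 × 2^256 × 2^128 × 2^32 × 2^4 × 2^2 ≡ 36 × 47 × 10 × 13 × 42 × 16 × 4 (mod 53).
Accumulate the product:
36 × 47 = 1692 ≡ 49
49 × 10 = 490 ≡ 13
13 × 13 = 169 ≡ 10
10 × 42 = 420 ≡ 49
49 × 16 = 784 ≡ 42
42 × 4 = 168 ≡ 9

9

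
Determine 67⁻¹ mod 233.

Apply the Euclidean algorithm and back-substitute:
233 = 3*67 + 32
67 = 2*32 + 3
32 = 10*3 + 2
3 = 1*2 + 1
2 = 2*1 + 0
gcd(67, 233) = 1, so the inverse exists.
Back-substitute for 1:
1 = 1*3 − 1*2
  = −1*32 + 11*3
  = 11*67 − 23*32
  = −23*233 + 80*67
So 67⁻¹ ≡ 80 (mod 233).

80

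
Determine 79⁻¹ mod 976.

383

976 = 12·79 + 28
79 = 2·28 + 23
28 = 1·23 + 5
23 = 4·5 + 3
5 = 1·3 + 2
3 = 1·2 + 1
2 = 2·1 + 0
gcd(79, 976) = 1, so the inverse exists.
Bézout: 1 = −31·976 + 383·79.
So 79⁻¹ ≡ 383 (mod 976).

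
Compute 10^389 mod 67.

By square-and-multiply:
10^1 ≡ 10 (mod 67)
10^2 ≡ 10^2 = 100 ≡ 33 (mod 67)
10^4 ≡ 33^2 = 1089 ≡ 17 (mod 67)
10^8 ≡ 17^2 = 289 ≡ 21 (mod 67)
10^16 ≡ 21^2 = 441 ≡ 39 (mod 67)
10^32 ≡ 39^2 = 1521 ≡ 47 (mod 67)
10^64 ≡ 47^2 = 2209 ≡ 65 (mod 67)
10^128 ≡ 65^2 = 4225 ≡ 4 (mod 67)
10^256 ≡ 4^2 = 16 (mod 67)
10^389 = 10^256 · 10^128 · 10^4 · 10^1 ≡ 16 · 4 · 17 · 10 (mod 67).
Accumulate the product:
16 · 4 = 64
64 · 17 = 1088 ≡ 16
16 · 10 = 160 ≡ 26

26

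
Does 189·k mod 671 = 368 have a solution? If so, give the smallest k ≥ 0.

gcd(189, 671) = 1, so a unique solution mod 671 exists.
189⁻¹ ≡ 600 (mod 671).
k ≡ 600·368 ≡ 41 (mod 671).

41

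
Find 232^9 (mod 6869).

3651

By square-and-multiply:
9 in binary is 1001, i.e. 9 = 8 + 1.
232^1 ≡ 232 (mod 6869)
232^2 ≡ 232^2 = 53824 ≡ 5741 (mod 6869)
232^4 ≡ 5741^2 = 32959081 ≡ 1619 (mod 6869)
232^8 ≡ 1619^2 = 2621161 ≡ 4072 (mod 6869)
232^9 = 232^8 · 232^1 ≡ 4072 · 232 (mod 6869).
4072 · 232 = 944704 ≡ 3651 (mod 6869).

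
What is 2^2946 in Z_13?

12

Compute successive squares:
2946 in binary is 101110000010, i.e. 2946 = 2048 + 512 + 256 + 128 + 2.
2^1 ≡ 2 (mod 13)
2^2 ≡ 2^2 = 4 (mod 13)
2^4 ≡ 4^2 = 16 ≡ 3 (mod 13)
2^8 ≡ 3^2 = 9 (mod 13)
2^16 ≡ 9^2 = 81 ≡ 3 (mod 13)
2^32 ≡ 3^2 = 9 (mod 13)
2^64 ≡ 9^2 = 81 ≡ 3 (mod 13)
2^128 ≡ 3^2 = 9 (mod 13)
2^256 ≡ 9^2 = 81 ≡ 3 (mod 13)
2^512 ≡ 3^2 = 9 (mod 13)
2^1024 ≡ 9^2 = 81 ≡ 3 (mod 13)
2^2048 ≡ 3^2 = 9 (mod 13)
2^2946 = 2^2048 * 2^512 * 2^256 * 2^128 * 2^2 ≡ 9 * 9 * 3 * 9 * 4 (mod 13).
Accumulate the product:
9 * 9 = 81 ≡ 3
3 * 3 = 9
9 * 9 = 81 ≡ 3
3 * 4 = 12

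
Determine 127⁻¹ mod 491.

Apply the Euclidean algorithm and back-substitute:
491 = 3×127 + 110
127 = 1×110 + 17
110 = 6×17 + 8
17 = 2×8 + 1
8 = 8×1 + 0
gcd(127, 491) = 1, so the inverse exists.
Bézout: 1 = −15×491 + 58×127.
So 127⁻¹ ≡ 58 (mod 491).

58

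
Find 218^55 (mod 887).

188

By square-and-multiply:
55 in binary is 110111, i.e. 55 = 32 + 16 + 4 + 2 + 1.
218^1 ≡ 218 (mod 887)
218^2 ≡ 218^2 = 47524 ≡ 513 (mod 887)
218^4 ≡ 513^2 = 263169 ≡ 617 (mod 887)
218^8 ≡ 617^2 = 380689 ≡ 166 (mod 887)
218^16 ≡ 166^2 = 27556 ≡ 59 (mod 887)
218^32 ≡ 59^2 = 3481 ≡ 820 (mod 887)
218^55 = 218^32 · 218^16 · 218^4 · 218^2 · 218^1 ≡ 820 · 59 · 617 · 513 · 218 (mod 887).
Accumulate the product:
820 · 59 = 48380 ≡ 482
482 · 617 = 297394 ≡ 249
249 · 513 = 127737 ≡ 9
9 · 218 = 1962 ≡ 188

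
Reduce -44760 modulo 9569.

3085

-44760 = -5·9569 + 3085, so -44760 ≡ 3085 (mod 9569).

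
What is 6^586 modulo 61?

5

By square-and-multiply:
586 in binary is 1001001010, i.e. 586 = 512 + 64 + 8 + 2.
6^1 ≡ 6 (mod 61)
6^2 ≡ 6^2 = 36 (mod 61)
6^4 ≡ 36^2 = 1296 ≡ 15 (mod 61)
6^8 ≡ 15^2 = 225 ≡ 42 (mod 61)
6^16 ≡ 42^2 = 1764 ≡ 56 (mod 61)
6^32 ≡ 56^2 = 3136 ≡ 25 (mod 61)
6^64 ≡ 25^2 = 625 ≡ 15 (mod 61)
6^128 ≡ 15^2 = 225 ≡ 42 (mod 61)
6^256 ≡ 42^2 = 1764 ≡ 56 (mod 61)
6^512 ≡ 56^2 = 3136 ≡ 25 (mod 61)
6^586 = 6^512 * 6^64 * 6^8 * 6^2 ≡ 25 * 15 * 42 * 36 (mod 61).
Accumulate the product:
25 * 15 = 375 ≡ 9
9 * 42 = 378 ≡ 12
12 * 36 = 432 ≡ 5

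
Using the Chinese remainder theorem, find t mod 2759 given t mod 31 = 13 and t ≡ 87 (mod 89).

31⁻¹ mod 89: 31·23 ≡ 1 (mod 89), so 31⁻¹ ≡ 23.
t = 13 + 31·((87 − 13)·23 mod 89) = 13 + 31·11 = 354.
Check: 354 mod 31 = 13, 354 mod 89 = 87. ✓

354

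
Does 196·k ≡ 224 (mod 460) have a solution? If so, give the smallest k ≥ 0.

34

gcd(196, 460) = 4, and 4 | 224, so solutions exist.
Divide through by 4: 49·k = 56 (mod 115).
49⁻¹ ≡ 54 (mod 115).
k ≡ 54·56 ≡ 34 (mod 115).
The smallest non-negative solution is k = 34.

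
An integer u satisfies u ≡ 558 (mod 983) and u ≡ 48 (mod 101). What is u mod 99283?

983⁻¹ mod 101: 983·86 ≡ 1 (mod 101), so 983⁻¹ ≡ 86.
u = 558 + 983·((48 − 558)·86 mod 101) = 558 + 983·75 = 74283.

74283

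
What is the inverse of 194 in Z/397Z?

Apply the Euclidean algorithm and back-substitute:
397 = 2·194 + 9
194 = 21·9 + 5
9 = 1·5 + 4
5 = 1·4 + 1
4 = 4·1 + 0
gcd(194, 397) = 1, so the inverse exists.
Back-substitute for 1:
1 = 1·5 − 1·4
  = −1·9 + 2·5
  = 2·194 − 43·9
  = −43·397 + 88·194
So 194⁻¹ ≡ 88 (mod 397).

88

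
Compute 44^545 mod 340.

Using repeated squaring:
545 in binary is 1000100001, i.e. 545 = 512 + 32 + 1.
44^1 ≡ 44 (mod 340)
44^2 ≡ 44^2 = 1936 ≡ 236 (mod 340)
44^4 ≡ 236^2 = 55696 ≡ 276 (mod 340)
44^8 ≡ 276^2 = 76176 ≡ 16 (mod 340)
44^16 ≡ 16^2 = 256 (mod 340)
44^32 ≡ 256^2 = 65536 ≡ 256 (mod 340)
44^64 ≡ 256^2 = 65536 ≡ 256 (mod 340)
44^128 ≡ 256^2 = 65536 ≡ 256 (mod 340)
44^256 ≡ 256^2 = 65536 ≡ 256 (mod 340)
44^512 ≡ 256^2 = 65536 ≡ 256 (mod 340)
44^545 = 44^512 · 44^32 · 44^1 ≡ 256 · 256 · 44 (mod 340).
Accumulate the product:
256 · 256 = 65536 ≡ 256
256 · 44 = 11264 ≡ 44

44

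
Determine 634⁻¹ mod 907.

907 = 1·634 + 273
634 = 2·273 + 88
273 = 3·88 + 9
88 = 9·9 + 7
9 = 1·7 + 2
7 = 3·2 + 1
2 = 2·1 + 0
gcd(634, 907) = 1, so the inverse exists.
Back-substitute for 1:
1 = 1·7 − 3·2
  = −3·9 + 4·7
  = 4·88 − 39·9
  = −39·273 + 121·88
  = 121·634 − 281·273
  = −281·907 + 402·634
So 634⁻¹ ≡ 402 (mod 907).

402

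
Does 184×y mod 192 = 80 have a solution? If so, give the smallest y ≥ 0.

gcd(184, 192) = 8, and 8 | 80, so solutions exist.
Divide through by 8: 23×y mod 24 = 10.
23⁻¹ ≡ 23 (mod 24).
y ≡ 23×10 ≡ 14 (mod 24).
The smallest non-negative solution is y = 14.

14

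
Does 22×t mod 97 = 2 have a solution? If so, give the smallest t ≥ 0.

gcd(22, 97) = 1, so a unique solution mod 97 exists.
22⁻¹ ≡ 75 (mod 97).
t ≡ 75×2 ≡ 53 (mod 97).

53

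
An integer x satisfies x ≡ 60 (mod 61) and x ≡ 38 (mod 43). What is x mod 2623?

61⁻¹ mod 43: 61·12 ≡ 1 (mod 43), so 61⁻¹ ≡ 12.
x = 60 + 61·((38 − 60)·12 mod 43) = 60 + 61·37 = 2317.

2317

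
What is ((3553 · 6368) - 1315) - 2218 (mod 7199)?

3553 · 6368 = 22625504 ≡ 6246 (mod 7199)
6246 - 1315 = 4931
4931 - 2218 = 2713

2713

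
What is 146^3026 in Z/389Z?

3026 in binary is 101111010010, i.e. 3026 = 2048 + 512 + 256 + 128 + 64 + 16 + 2.
146^1 ≡ 146 (mod 389)
146^2 ≡ 146^2 = 21316 ≡ 310 (mod 389)
146^4 ≡ 310^2 = 96100 ≡ 17 (mod 389)
146^8 ≡ 17^2 = 289 (mod 389)
146^16 ≡ 289^2 = 83521 ≡ 275 (mod 389)
146^32 ≡ 275^2 = 75625 ≡ 159 (mod 389)
146^64 ≡ 159^2 = 25281 ≡ 385 (mod 389)
146^128 ≡ 385^2 = 148225 ≡ 16 (mod 389)
146^256 ≡ 16^2 = 256 (mod 389)
146^512 ≡ 256^2 = 65536 ≡ 184 (mod 389)
146^1024 ≡ 184^2 = 33856 ≡ 13 (mod 389)
146^2048 ≡ 13^2 = 169 (mod 389)
146^3026 = 146^2048 · 146^512 · 146^256 · 146^128 · 146^64 · 146^16 · 146^2 ≡ 169 · 184 · 256 · 16 · 385 · 275 · 310 (mod 389).
Accumulate the product:
169 · 184 = 31096 ≡ 365
365 · 256 = 93440 ≡ 80
80 · 16 = 1280 ≡ 113
113 · 385 = 43505 ≡ 326
326 · 275 = 89650 ≡ 180
180 · 310 = 55800 ≡ 173

173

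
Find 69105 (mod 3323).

69105 = 20×3323 + 2645, so 69105 ≡ 2645 (mod 3323).

2645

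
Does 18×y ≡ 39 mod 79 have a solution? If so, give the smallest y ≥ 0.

68

gcd(18, 79) = 1, so a unique solution mod 79 exists.
18⁻¹ ≡ 22 (mod 79).
y ≡ 22×39 ≡ 68 (mod 79).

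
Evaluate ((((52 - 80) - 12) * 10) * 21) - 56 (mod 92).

52 - 80 = -28 ≡ 64 (mod 92)
64 - 12 = 52
52 * 10 = 520 ≡ 60 (mod 92)
60 * 21 = 1260 ≡ 64 (mod 92)
64 - 56 = 8

8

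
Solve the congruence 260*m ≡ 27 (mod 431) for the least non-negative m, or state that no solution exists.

204

gcd(260, 431) = 1, so a unique solution mod 431 exists.
260⁻¹ ≡ 247 (mod 431).
m ≡ 247*27 ≡ 204 (mod 431).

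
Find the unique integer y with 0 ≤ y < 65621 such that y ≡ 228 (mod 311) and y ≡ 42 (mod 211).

16711

311⁻¹ mod 211: 311×19 ≡ 1 (mod 211), so 311⁻¹ ≡ 19.
y = 228 + 311×((42 − 228)×19 mod 211) = 228 + 311×53 = 16711.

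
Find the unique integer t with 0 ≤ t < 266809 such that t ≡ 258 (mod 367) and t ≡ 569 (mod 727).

261562

367⁻¹ mod 727: 367·208 ≡ 1 (mod 727), so 367⁻¹ ≡ 208.
t = 258 + 367·((569 − 258)·208 mod 727) = 258 + 367·712 = 261562.
Check: 261562 mod 367 = 258, 261562 mod 727 = 569. ✓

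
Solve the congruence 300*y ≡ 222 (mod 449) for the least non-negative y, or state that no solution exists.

333

gcd(300, 449) = 1, so a unique solution mod 449 exists.
300⁻¹ ≡ 226 (mod 449).
y ≡ 226*222 ≡ 333 (mod 449).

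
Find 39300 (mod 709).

305

39300 = 55*709 + 305, so 39300 ≡ 305 (mod 709).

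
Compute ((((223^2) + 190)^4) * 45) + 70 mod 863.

(223)^2 ≡ 538 (mod 863)
538 + 190 = 728
(728)^4 ≡ 48 (mod 863)
48 * 45 = 2160 ≡ 434 (mod 863)
434 + 70 = 504

504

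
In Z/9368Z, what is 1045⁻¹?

By the extended Euclidean algorithm:
9368 = 8*1045 + 1008
1045 = 1*1008 + 37
1008 = 27*37 + 9
37 = 4*9 + 1
9 = 9*1 + 0
gcd(1045, 9368) = 1, so the inverse exists.
Bézout: 1 = −113*9368 + 1013*1045.
So 1045⁻¹ ≡ 1013 (mod 9368).

1013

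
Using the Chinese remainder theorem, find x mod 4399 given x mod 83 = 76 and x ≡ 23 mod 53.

83⁻¹ mod 53: 83·23 ≡ 1 (mod 53), so 83⁻¹ ≡ 23.
x = 76 + 83·((23 − 76)·23 mod 53) = 76 + 83·0 = 76.
Check: 76 mod 83 = 76, 76 mod 53 = 23. ✓

76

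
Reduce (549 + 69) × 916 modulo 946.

380

549 + 69 = 618
618 × 916 = 566088 ≡ 380 (mod 946)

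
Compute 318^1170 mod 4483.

1978

Compute successive squares:
318^1 ≡ 318 (mod 4483)
318^2 ≡ 318^2 = 101124 ≡ 2498 (mod 4483)
318^4 ≡ 2498^2 = 6240004 ≡ 4151 (mod 4483)
318^8 ≡ 4151^2 = 17230801 ≡ 2632 (mod 4483)
318^16 ≡ 2632^2 = 6927424 ≡ 1189 (mod 4483)
318^32 ≡ 1189^2 = 1413721 ≡ 1576 (mod 4483)
318^64 ≡ 1576^2 = 2483776 ≡ 194 (mod 4483)
318^128 ≡ 194^2 = 37636 ≡ 1772 (mod 4483)
318^256 ≡ 1772^2 = 3139984 ≡ 1884 (mod 4483)
318^512 ≡ 1884^2 = 3549456 ≡ 3403 (mod 4483)
318^1024 ≡ 3403^2 = 11580409 ≡ 820 (mod 4483)
318^1170 = 318^1024 × 318^128 × 318^16 × 318^2 ≡ 820 × 1772 × 1189 × 2498 (mod 4483).
Accumulate the product:
820 × 1772 = 1453040 ≡ 548
548 × 1189 = 651572 ≡ 1537
1537 × 2498 = 3839426 ≡ 1978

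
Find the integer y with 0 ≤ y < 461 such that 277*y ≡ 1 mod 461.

233

Run the extended Euclidean algorithm:
461 = 1×277 + 184
277 = 1×184 + 93
184 = 1×93 + 91
93 = 1×91 + 2
91 = 45×2 + 1
2 = 2×1 + 0
gcd(277, 461) = 1, so the inverse exists.
Bézout: 1 = 137×461 − 228×277.
So 277⁻¹ ≡ −228 ≡ 233 (mod 461).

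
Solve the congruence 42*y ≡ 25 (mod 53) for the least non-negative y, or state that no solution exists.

gcd(42, 53) = 1, so a unique solution mod 53 exists.
42⁻¹ ≡ 24 (mod 53).
y ≡ 24*25 ≡ 17 (mod 53).

17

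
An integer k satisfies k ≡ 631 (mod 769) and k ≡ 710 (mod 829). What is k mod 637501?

328994

769⁻¹ mod 829: 769·677 ≡ 1 (mod 829), so 769⁻¹ ≡ 677.
k = 631 + 769·((710 − 631)·677 mod 829) = 631 + 769·427 = 328994.
Check: 328994 mod 769 = 631, 328994 mod 829 = 710. ✓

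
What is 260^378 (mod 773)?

360

By square-and-multiply:
378 in binary is 101111010, i.e. 378 = 256 + 64 + 32 + 16 + 8 + 2.
260^1 ≡ 260 (mod 773)
260^2 ≡ 260^2 = 67600 ≡ 349 (mod 773)
260^4 ≡ 349^2 = 121801 ≡ 440 (mod 773)
260^8 ≡ 440^2 = 193600 ≡ 350 (mod 773)
260^16 ≡ 350^2 = 122500 ≡ 366 (mod 773)
260^32 ≡ 366^2 = 133956 ≡ 227 (mod 773)
260^64 ≡ 227^2 = 51529 ≡ 511 (mod 773)
260^128 ≡ 511^2 = 261121 ≡ 620 (mod 773)
260^256 ≡ 620^2 = 384400 ≡ 219 (mod 773)
260^378 = 260^256 * 260^64 * 260^32 * 260^16 * 260^8 * 260^2 ≡ 219 * 511 * 227 * 366 * 350 * 349 (mod 773).
Accumulate the product:
219 * 511 = 111909 ≡ 597
597 * 227 = 135519 ≡ 244
244 * 366 = 89304 ≡ 409
409 * 350 = 143150 ≡ 145
145 * 349 = 50605 ≡ 360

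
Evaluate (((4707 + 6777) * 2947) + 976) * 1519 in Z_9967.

1298

4707 + 6777 = 11484 ≡ 1517 (mod 9967)
1517 * 2947 = 4470599 ≡ 5383 (mod 9967)
5383 + 976 = 6359
6359 * 1519 = 9659321 ≡ 1298 (mod 9967)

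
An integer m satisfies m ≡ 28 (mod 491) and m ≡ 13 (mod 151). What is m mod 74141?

491⁻¹ mod 151: 491*4 ≡ 1 (mod 151), so 491⁻¹ ≡ 4.
m = 28 + 491*((13 − 28)*4 mod 151) = 28 + 491*91 = 44709.
Check: 44709 mod 491 = 28, 44709 mod 151 = 13. ✓

44709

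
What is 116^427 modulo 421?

173

By square-and-multiply:
116^1 ≡ 116 (mod 421)
116^2 ≡ 116^2 = 13456 ≡ 405 (mod 421)
116^4 ≡ 405^2 = 164025 ≡ 256 (mod 421)
116^8 ≡ 256^2 = 65536 ≡ 281 (mod 421)
116^16 ≡ 281^2 = 78961 ≡ 234 (mod 421)
116^32 ≡ 234^2 = 54756 ≡ 26 (mod 421)
116^64 ≡ 26^2 = 676 ≡ 255 (mod 421)
116^128 ≡ 255^2 = 65025 ≡ 191 (mod 421)
116^256 ≡ 191^2 = 36481 ≡ 275 (mod 421)
116^427 = 116^256 × 116^128 × 116^32 × 116^8 × 116^2 × 116^1 ≡ 275 × 191 × 26 × 281 × 405 × 116 (mod 421).
Accumulate the product:
275 × 191 = 52525 ≡ 321
321 × 26 = 8346 ≡ 347
347 × 281 = 97507 ≡ 256
256 × 405 = 103680 ≡ 114
114 × 116 = 13224 ≡ 173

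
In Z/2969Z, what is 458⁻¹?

2042

2969 = 6*458 + 221
458 = 2*221 + 16
221 = 13*16 + 13
16 = 1*13 + 3
13 = 4*3 + 1
3 = 3*1 + 0
gcd(458, 2969) = 1, so the inverse exists.
Back-substitute for 1:
1 = 1*13 − 4*3
  = −4*16 + 5*13
  = 5*221 − 69*16
  = −69*458 + 143*221
  = 143*2969 − 927*458
So 458⁻¹ ≡ −927 ≡ 2042 (mod 2969).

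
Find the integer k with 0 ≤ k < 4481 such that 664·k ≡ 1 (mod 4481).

4481 = 6×664 + 497
664 = 1×497 + 167
497 = 2×167 + 163
167 = 1×163 + 4
163 = 40×4 + 3
4 = 1×3 + 1
3 = 3×1 + 0
gcd(664, 4481) = 1, so the inverse exists.
Back-substitute for 1:
1 = 1×4 − 1×3
  = −1×163 + 41×4
  = 41×167 − 42×163
  = −42×497 + 125×167
  = 125×664 − 167×497
  = −167×4481 + 1127×664
So 664⁻¹ ≡ 1127 (mod 4481).

1127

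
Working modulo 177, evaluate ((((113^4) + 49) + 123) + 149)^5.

(113)^4 ≡ 94 (mod 177)
94 + 49 = 143
143 + 123 = 266 ≡ 89 (mod 177)
89 + 149 = 238 ≡ 61 (mod 177)
(61)^5 ≡ 91 (mod 177)

91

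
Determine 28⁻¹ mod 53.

36

Apply the Euclidean algorithm and back-substitute:
53 = 1·28 + 25
28 = 1·25 + 3
25 = 8·3 + 1
3 = 3·1 + 0
gcd(28, 53) = 1, so the inverse exists.
Bézout: 1 = 9·53 − 17·28.
So 28⁻¹ ≡ −17 ≡ 36 (mod 53).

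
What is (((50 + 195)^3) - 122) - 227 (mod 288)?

208

50 + 195 = 245
(245)^3 ≡ 269 (mod 288)
269 - 122 = 147
147 - 227 = -80 ≡ 208 (mod 288)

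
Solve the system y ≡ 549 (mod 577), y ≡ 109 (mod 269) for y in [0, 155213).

21898

577⁻¹ mod 269: 577×69 ≡ 1 (mod 269), so 577⁻¹ ≡ 69.
y = 549 + 577×((109 − 549)×69 mod 269) = 549 + 577×37 = 21898.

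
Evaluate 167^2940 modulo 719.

547

2940 in binary is 101101111100, i.e. 2940 = 2048 + 512 + 256 + 64 + 32 + 16 + 8 + 4.
167^1 ≡ 167 (mod 719)
167^2 ≡ 167^2 = 27889 ≡ 567 (mod 719)
167^4 ≡ 567^2 = 321489 ≡ 96 (mod 719)
167^8 ≡ 96^2 = 9216 ≡ 588 (mod 719)
167^16 ≡ 588^2 = 345744 ≡ 624 (mod 719)
167^32 ≡ 624^2 = 389376 ≡ 397 (mod 719)
167^64 ≡ 397^2 = 157609 ≡ 148 (mod 719)
167^128 ≡ 148^2 = 21904 ≡ 334 (mod 719)
167^256 ≡ 334^2 = 111556 ≡ 111 (mod 719)
167^512 ≡ 111^2 = 12321 ≡ 98 (mod 719)
167^1024 ≡ 98^2 = 9604 ≡ 257 (mod 719)
167^2048 ≡ 257^2 = 66049 ≡ 620 (mod 719)
167^2940 = 167^2048 × 167^512 × 167^256 × 167^64 × 167^32 × 167^16 × 167^8 × 167^4 ≡ 620 × 98 × 111 × 148 × 397 × 624 × 588 × 96 (mod 719).
Accumulate the product:
620 × 98 = 60760 ≡ 364
364 × 111 = 40404 ≡ 140
140 × 148 = 20720 ≡ 588
588 × 397 = 233436 ≡ 480
480 × 624 = 299520 ≡ 416
416 × 588 = 244608 ≡ 148
148 × 96 = 14208 ≡ 547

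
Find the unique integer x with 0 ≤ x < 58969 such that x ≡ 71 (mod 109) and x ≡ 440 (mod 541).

109⁻¹ mod 541: 109*407 ≡ 1 (mod 541), so 109⁻¹ ≡ 407.
x = 71 + 109*((440 − 71)*407 mod 541) = 71 + 109*326 = 35605.
Check: 35605 mod 109 = 71, 35605 mod 541 = 440. ✓

35605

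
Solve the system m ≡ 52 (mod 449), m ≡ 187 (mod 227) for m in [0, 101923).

449⁻¹ mod 227: 449×136 ≡ 1 (mod 227), so 449⁻¹ ≡ 136.
m = 52 + 449×((187 − 52)×136 mod 227) = 52 + 449×200 = 89852.
Check: 89852 mod 449 = 52, 89852 mod 227 = 187. ✓

89852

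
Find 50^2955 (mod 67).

42

By square-and-multiply:
2955 in binary is 101110001011, i.e. 2955 = 2048 + 512 + 256 + 128 + 8 + 2 + 1.
50^1 ≡ 50 (mod 67)
50^2 ≡ 50^2 = 2500 ≡ 21 (mod 67)
50^4 ≡ 21^2 = 441 ≡ 39 (mod 67)
50^8 ≡ 39^2 = 1521 ≡ 47 (mod 67)
50^16 ≡ 47^2 = 2209 ≡ 65 (mod 67)
50^32 ≡ 65^2 = 4225 ≡ 4 (mod 67)
50^64 ≡ 4^2 = 16 (mod 67)
50^128 ≡ 16^2 = 256 ≡ 55 (mod 67)
50^256 ≡ 55^2 = 3025 ≡ 10 (mod 67)
50^512 ≡ 10^2 = 100 ≡ 33 (mod 67)
50^1024 ≡ 33^2 = 1089 ≡ 17 (mod 67)
50^2048 ≡ 17^2 = 289 ≡ 21 (mod 67)
50^2955 = 50^2048 × 50^512 × 50^256 × 50^128 × 50^8 × 50^2 × 50^1 ≡ 21 × 33 × 10 × 55 × 47 × 21 × 50 (mod 67).
Accumulate the product:
21 × 33 = 693 ≡ 23
23 × 10 = 230 ≡ 29
29 × 55 = 1595 ≡ 54
54 × 47 = 2538 ≡ 59
59 × 21 = 1239 ≡ 33
33 × 50 = 1650 ≡ 42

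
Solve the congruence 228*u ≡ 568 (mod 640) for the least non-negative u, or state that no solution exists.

126

gcd(228, 640) = 4, and 4 | 568, so solutions exist.
Divide through by 4: 57*u = 142 (mod 160).
57⁻¹ ≡ 73 (mod 160).
u ≡ 73*142 ≡ 126 (mod 160).
The smallest non-negative solution is u = 126.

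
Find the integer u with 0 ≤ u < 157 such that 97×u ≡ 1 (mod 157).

34

157 = 1×97 + 60
97 = 1×60 + 37
60 = 1×37 + 23
37 = 1×23 + 14
23 = 1×14 + 9
14 = 1×9 + 5
9 = 1×5 + 4
5 = 1×4 + 1
4 = 4×1 + 0
gcd(97, 157) = 1, so the inverse exists.
Bézout: 1 = −21×157 + 34×97.
So 97⁻¹ ≡ 34 (mod 157).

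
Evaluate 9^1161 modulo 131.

16

By square-and-multiply:
9^1 ≡ 9 (mod 131)
9^2 ≡ 9^2 = 81 (mod 131)
9^4 ≡ 81^2 = 6561 ≡ 11 (mod 131)
9^8 ≡ 11^2 = 121 (mod 131)
9^16 ≡ 121^2 = 14641 ≡ 100 (mod 131)
9^32 ≡ 100^2 = 10000 ≡ 44 (mod 131)
9^64 ≡ 44^2 = 1936 ≡ 102 (mod 131)
9^128 ≡ 102^2 = 10404 ≡ 55 (mod 131)
9^256 ≡ 55^2 = 3025 ≡ 12 (mod 131)
9^512 ≡ 12^2 = 144 ≡ 13 (mod 131)
9^1024 ≡ 13^2 = 169 ≡ 38 (mod 131)
9^1161 = 9^1024 × 9^128 × 9^8 × 9^1 ≡ 38 × 55 × 121 × 9 (mod 131).
Accumulate the product:
38 × 55 = 2090 ≡ 125
125 × 121 = 15125 ≡ 60
60 × 9 = 540 ≡ 16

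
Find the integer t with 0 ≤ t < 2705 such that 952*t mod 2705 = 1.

2293

Apply the Euclidean algorithm and back-substitute:
2705 = 2×952 + 801
952 = 1×801 + 151
801 = 5×151 + 46
151 = 3×46 + 13
46 = 3×13 + 7
13 = 1×7 + 6
7 = 1×6 + 1
6 = 6×1 + 0
gcd(952, 2705) = 1, so the inverse exists.
Back-substitute for 1:
1 = 1×7 − 1×6
  = −1×13 + 2×7
  = 2×46 − 7×13
  = −7×151 + 23×46
  = 23×801 − 122×151
  = −122×952 + 145×801
  = 145×2705 − 412×952
So 952⁻¹ ≡ −412 ≡ 2293 (mod 2705).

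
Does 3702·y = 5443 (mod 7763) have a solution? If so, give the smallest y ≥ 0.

6219

gcd(3702, 7763) = 1, so a unique solution mod 7763 exists.
3702⁻¹ ≡ 5060 (mod 7763).
y ≡ 5060·5443 ≡ 6219 (mod 7763).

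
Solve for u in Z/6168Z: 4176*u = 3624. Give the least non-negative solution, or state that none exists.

153

gcd(4176, 6168) = 24, and 24 | 3624, so solutions exist.
Divide through by 24: 174*u ≡ 151 (mod 257).
174⁻¹ ≡ 161 (mod 257).
u ≡ 161*151 ≡ 153 (mod 257).
The smallest non-negative solution is u = 153.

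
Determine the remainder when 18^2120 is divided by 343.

324

2120 in binary is 100001001000, i.e. 2120 = 2048 + 64 + 8.
18^1 ≡ 18 (mod 343)
18^2 ≡ 18^2 = 324 (mod 343)
18^4 ≡ 324^2 = 104976 ≡ 18 (mod 343)
18^8 ≡ 18^2 = 324 (mod 343)
18^16 ≡ 324^2 = 104976 ≡ 18 (mod 343)
18^32 ≡ 18^2 = 324 (mod 343)
18^64 ≡ 324^2 = 104976 ≡ 18 (mod 343)
18^128 ≡ 18^2 = 324 (mod 343)
18^256 ≡ 324^2 = 104976 ≡ 18 (mod 343)
18^512 ≡ 18^2 = 324 (mod 343)
18^1024 ≡ 324^2 = 104976 ≡ 18 (mod 343)
18^2048 ≡ 18^2 = 324 (mod 343)
18^2120 = 18^2048 × 18^64 × 18^8 ≡ 324 × 18 × 324 (mod 343).
Accumulate the product:
324 × 18 = 5832 ≡ 1
1 × 324 = 324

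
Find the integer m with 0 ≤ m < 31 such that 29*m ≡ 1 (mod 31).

15

31 = 1·29 + 2
29 = 14·2 + 1
2 = 2·1 + 0
gcd(29, 31) = 1, so the inverse exists.
Bézout: 1 = −14·31 + 15·29.
So 29⁻¹ ≡ 15 (mod 31).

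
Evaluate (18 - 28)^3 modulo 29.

15

18 - 28 = -10 ≡ 19 (mod 29)
(19)^3 ≡ 15 (mod 29)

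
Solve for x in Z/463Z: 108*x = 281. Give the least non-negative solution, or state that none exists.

gcd(108, 463) = 1, so a unique solution mod 463 exists.
108⁻¹ ≡ 433 (mod 463).
x ≡ 433*281 ≡ 367 (mod 463).

367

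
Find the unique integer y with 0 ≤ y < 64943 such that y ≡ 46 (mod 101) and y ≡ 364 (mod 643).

29942

101⁻¹ mod 643: 101·191 ≡ 1 (mod 643), so 101⁻¹ ≡ 191.
y = 46 + 101·((364 − 46)·191 mod 643) = 46 + 101·296 = 29942.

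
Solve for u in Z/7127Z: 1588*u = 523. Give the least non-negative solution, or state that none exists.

gcd(1588, 7127) = 1, so a unique solution mod 7127 exists.
1588⁻¹ ≡ 938 (mod 7127).
u ≡ 938*523 ≡ 5938 (mod 7127).

5938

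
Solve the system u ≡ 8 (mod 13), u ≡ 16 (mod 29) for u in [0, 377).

13⁻¹ mod 29: 13·9 ≡ 1 (mod 29), so 13⁻¹ ≡ 9.
u = 8 + 13·((16 − 8)·9 mod 29) = 8 + 13·14 = 190.

190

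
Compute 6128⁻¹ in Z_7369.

Run the extended Euclidean algorithm:
7369 = 1·6128 + 1241
6128 = 4·1241 + 1164
1241 = 1·1164 + 77
1164 = 15·77 + 9
77 = 8·9 + 5
9 = 1·5 + 4
5 = 1·4 + 1
4 = 4·1 + 0
gcd(6128, 7369) = 1, so the inverse exists.
Back-substitute for 1:
1 = 1·5 − 1·4
  = −1·9 + 2·5
  = 2·77 − 17·9
  = −17·1164 + 257·77
  = 257·1241 − 274·1164
  = −274·6128 + 1353·1241
  = 1353·7369 − 1627·6128
So 6128⁻¹ ≡ −1627 ≡ 5742 (mod 7369).

5742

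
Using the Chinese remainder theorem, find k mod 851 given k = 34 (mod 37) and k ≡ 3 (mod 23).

256

37⁻¹ mod 23: 37×5 ≡ 1 (mod 23), so 37⁻¹ ≡ 5.
k = 34 + 37×((3 − 34)×5 mod 23) = 34 + 37×6 = 256.
Check: 256 mod 37 = 34, 256 mod 23 = 3. ✓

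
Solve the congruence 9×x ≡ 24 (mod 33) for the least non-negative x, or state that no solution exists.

10

gcd(9, 33) = 3, and 3 | 24, so solutions exist.
Divide through by 3: 3×x = 8 (mod 11).
3⁻¹ ≡ 4 (mod 11).
x ≡ 4×8 ≡ 10 (mod 11).
The smallest non-negative solution is x = 10.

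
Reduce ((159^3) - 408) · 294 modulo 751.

218

(159)^3 ≡ 327 (mod 751)
327 - 408 = -81 ≡ 670 (mod 751)
670 · 294 = 196980 ≡ 218 (mod 751)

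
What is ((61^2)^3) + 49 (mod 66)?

32

(61)^2 ≡ 25 (mod 66)
(25)^3 ≡ 49 (mod 66)
49 + 49 = 98 ≡ 32 (mod 66)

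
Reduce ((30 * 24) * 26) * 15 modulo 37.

7

30 * 24 = 720 ≡ 17 (mod 37)
17 * 26 = 442 ≡ 35 (mod 37)
35 * 15 = 525 ≡ 7 (mod 37)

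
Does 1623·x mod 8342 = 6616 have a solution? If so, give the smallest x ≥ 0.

626

gcd(1623, 8342) = 1, so a unique solution mod 8342 exists.
1623⁻¹ ≡ 7607 (mod 8342).
x ≡ 7607·6616 ≡ 626 (mod 8342).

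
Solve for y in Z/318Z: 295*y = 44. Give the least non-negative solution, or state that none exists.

164

gcd(295, 318) = 1, so a unique solution mod 318 exists.
295⁻¹ ≡ 235 (mod 318).
y ≡ 235*44 ≡ 164 (mod 318).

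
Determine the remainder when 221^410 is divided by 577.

Using repeated squaring:
410 in binary is 110011010, i.e. 410 = 256 + 128 + 16 + 8 + 2.
221^1 ≡ 221 (mod 577)
221^2 ≡ 221^2 = 48841 ≡ 373 (mod 577)
221^4 ≡ 373^2 = 139129 ≡ 72 (mod 577)
221^8 ≡ 72^2 = 5184 ≡ 568 (mod 577)
221^16 ≡ 568^2 = 322624 ≡ 81 (mod 577)
221^32 ≡ 81^2 = 6561 ≡ 214 (mod 577)
221^64 ≡ 214^2 = 45796 ≡ 213 (mod 577)
221^128 ≡ 213^2 = 45369 ≡ 363 (mod 577)
221^256 ≡ 363^2 = 131769 ≡ 213 (mod 577)
221^410 = 221^256 · 221^128 · 221^16 · 221^8 · 221^2 ≡ 213 · 363 · 81 · 568 · 373 (mod 577).
Accumulate the product:
213 · 363 = 77319 ≡ 1
1 · 81 = 81
81 · 568 = 46008 ≡ 425
425 · 373 = 158525 ≡ 427

427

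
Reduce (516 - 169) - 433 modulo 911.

825

516 - 169 = 347
347 - 433 = -86 ≡ 825 (mod 911)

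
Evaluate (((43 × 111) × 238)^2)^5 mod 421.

135

43 × 111 = 4773 ≡ 142 (mod 421)
142 × 238 = 33796 ≡ 116 (mod 421)
(116)^2 ≡ 405 (mod 421)
(405)^5 ≡ 135 (mod 421)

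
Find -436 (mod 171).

-436 = -3·171 + 77, so -436 ≡ 77 (mod 171).

77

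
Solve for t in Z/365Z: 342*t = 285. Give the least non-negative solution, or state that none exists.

305

gcd(342, 365) = 1, so a unique solution mod 365 exists.
342⁻¹ ≡ 238 (mod 365).
t ≡ 238*285 ≡ 305 (mod 365).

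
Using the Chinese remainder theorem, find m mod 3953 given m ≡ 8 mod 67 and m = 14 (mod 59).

67⁻¹ mod 59: 67·37 ≡ 1 (mod 59), so 67⁻¹ ≡ 37.
m = 8 + 67·((14 − 8)·37 mod 59) = 8 + 67·45 = 3023.
Check: 3023 mod 67 = 8, 3023 mod 59 = 14. ✓

3023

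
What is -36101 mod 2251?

2166

-36101 = -17·2251 + 2166, so -36101 ≡ 2166 (mod 2251).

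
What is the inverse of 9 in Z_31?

7

By the extended Euclidean algorithm:
31 = 3*9 + 4
9 = 2*4 + 1
4 = 4*1 + 0
gcd(9, 31) = 1, so the inverse exists.
Bézout: 1 = −2*31 + 7*9.
So 9⁻¹ ≡ 7 (mod 31).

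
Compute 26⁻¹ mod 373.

330

Apply the Euclidean algorithm and back-substitute:
373 = 14·26 + 9
26 = 2·9 + 8
9 = 1·8 + 1
8 = 8·1 + 0
gcd(26, 373) = 1, so the inverse exists.
Bézout: 1 = 3·373 − 43·26.
So 26⁻¹ ≡ −43 ≡ 330 (mod 373).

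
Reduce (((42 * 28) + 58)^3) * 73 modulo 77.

45

42 * 28 = 1176 ≡ 21 (mod 77)
21 + 58 = 79 ≡ 2 (mod 77)
(2)^3 ≡ 8 (mod 77)
8 * 73 = 584 ≡ 45 (mod 77)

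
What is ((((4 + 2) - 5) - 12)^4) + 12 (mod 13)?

4 + 2 = 6
6 - 5 = 1
1 - 12 = -11 ≡ 2 (mod 13)
(2)^4 ≡ 3 (mod 13)
3 + 12 = 15 ≡ 2 (mod 13)

2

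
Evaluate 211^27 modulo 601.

Compute successive squares:
27 in binary is 11011, i.e. 27 = 16 + 8 + 2 + 1.
211^1 ≡ 211 (mod 601)
211^2 ≡ 211^2 = 44521 ≡ 47 (mod 601)
211^4 ≡ 47^2 = 2209 ≡ 406 (mod 601)
211^8 ≡ 406^2 = 164836 ≡ 162 (mod 601)
211^16 ≡ 162^2 = 26244 ≡ 401 (mod 601)
211^27 = 211^16 * 211^8 * 211^2 * 211^1 ≡ 401 * 162 * 47 * 211 (mod 601).
Accumulate the product:
401 * 162 = 64962 ≡ 54
54 * 47 = 2538 ≡ 134
134 * 211 = 28274 ≡ 27

27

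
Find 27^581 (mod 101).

27^1 ≡ 27 (mod 101)
27^2 ≡ 27^2 = 729 ≡ 22 (mod 101)
27^4 ≡ 22^2 = 484 ≡ 80 (mod 101)
27^8 ≡ 80^2 = 6400 ≡ 37 (mod 101)
27^16 ≡ 37^2 = 1369 ≡ 56 (mod 101)
27^32 ≡ 56^2 = 3136 ≡ 5 (mod 101)
27^64 ≡ 5^2 = 25 (mod 101)
27^128 ≡ 25^2 = 625 ≡ 19 (mod 101)
27^256 ≡ 19^2 = 361 ≡ 58 (mod 101)
27^512 ≡ 58^2 = 3364 ≡ 31 (mod 101)
27^581 = 27^512 · 27^64 · 27^4 · 27^1 ≡ 31 · 25 · 80 · 27 (mod 101).
Accumulate the product:
31 · 25 = 775 ≡ 68
68 · 80 = 5440 ≡ 87
87 · 27 = 2349 ≡ 26

26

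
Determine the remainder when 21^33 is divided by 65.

21^1 ≡ 21 (mod 65)
21^2 ≡ 21^2 = 441 ≡ 51 (mod 65)
21^4 ≡ 51^2 = 2601 ≡ 1 (mod 65)
21^8 ≡ 1^2 = 1 (mod 65)
21^16 ≡ 1^2 = 1 (mod 65)
21^32 ≡ 1^2 = 1 (mod 65)
21^33 = 21^32 * 21^1 ≡ 1 * 21 (mod 65).
1 * 21 = 21 ≡ 21 (mod 65).

21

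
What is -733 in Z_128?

35

-733 = -6·128 + 35, so -733 ≡ 35 (mod 128).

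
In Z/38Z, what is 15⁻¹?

33

By the extended Euclidean algorithm:
38 = 2·15 + 8
15 = 1·8 + 7
8 = 1·7 + 1
7 = 7·1 + 0
gcd(15, 38) = 1, so the inverse exists.
Bézout: 1 = 2·38 − 5·15.
So 15⁻¹ ≡ −5 ≡ 33 (mod 38).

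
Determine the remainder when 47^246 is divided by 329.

Using repeated squaring:
246 in binary is 11110110, i.e. 246 = 128 + 64 + 32 + 16 + 4 + 2.
47^1 ≡ 47 (mod 329)
47^2 ≡ 47^2 = 2209 ≡ 235 (mod 329)
47^4 ≡ 235^2 = 55225 ≡ 282 (mod 329)
47^8 ≡ 282^2 = 79524 ≡ 235 (mod 329)
47^16 ≡ 235^2 = 55225 ≡ 282 (mod 329)
47^32 ≡ 282^2 = 79524 ≡ 235 (mod 329)
47^64 ≡ 235^2 = 55225 ≡ 282 (mod 329)
47^128 ≡ 282^2 = 79524 ≡ 235 (mod 329)
47^246 = 47^128 × 47^64 × 47^32 × 47^16 × 47^4 × 47^2 ≡ 235 × 282 × 235 × 282 × 282 × 235 (mod 329).
Accumulate the product:
235 × 282 = 66270 ≡ 141
141 × 235 = 33135 ≡ 235
235 × 282 = 66270 ≡ 141
141 × 282 = 39762 ≡ 282
282 × 235 = 66270 ≡ 141

141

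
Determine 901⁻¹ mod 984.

901

984 = 1*901 + 83
901 = 10*83 + 71
83 = 1*71 + 12
71 = 5*12 + 11
12 = 1*11 + 1
11 = 11*1 + 0
gcd(901, 984) = 1, so the inverse exists.
Back-substitute for 1:
1 = 1*12 − 1*11
  = −1*71 + 6*12
  = 6*83 − 7*71
  = −7*901 + 76*83
  = 76*984 − 83*901
So 901⁻¹ ≡ −83 ≡ 901 (mod 984).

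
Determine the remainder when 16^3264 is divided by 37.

By square-and-multiply:
3264 in binary is 110011000000, i.e. 3264 = 2048 + 1024 + 128 + 64.
16^1 ≡ 16 (mod 37)
16^2 ≡ 16^2 = 256 ≡ 34 (mod 37)
16^4 ≡ 34^2 = 1156 ≡ 9 (mod 37)
16^8 ≡ 9^2 = 81 ≡ 7 (mod 37)
16^16 ≡ 7^2 = 49 ≡ 12 (mod 37)
16^32 ≡ 12^2 = 144 ≡ 33 (mod 37)
16^64 ≡ 33^2 = 1089 ≡ 16 (mod 37)
16^128 ≡ 16^2 = 256 ≡ 34 (mod 37)
16^256 ≡ 34^2 = 1156 ≡ 9 (mod 37)
16^512 ≡ 9^2 = 81 ≡ 7 (mod 37)
16^1024 ≡ 7^2 = 49 ≡ 12 (mod 37)
16^2048 ≡ 12^2 = 144 ≡ 33 (mod 37)
16^3264 = 16^2048 * 16^1024 * 16^128 * 16^64 ≡ 33 * 12 * 34 * 16 (mod 37).
Accumulate the product:
33 * 12 = 396 ≡ 26
26 * 34 = 884 ≡ 33
33 * 16 = 528 ≡ 10

10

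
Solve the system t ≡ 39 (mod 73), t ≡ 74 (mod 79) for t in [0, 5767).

4419

73⁻¹ mod 79: 73×13 ≡ 1 (mod 79), so 73⁻¹ ≡ 13.
t = 39 + 73×((74 − 39)×13 mod 79) = 39 + 73×60 = 4419.
Check: 4419 mod 73 = 39, 4419 mod 79 = 74. ✓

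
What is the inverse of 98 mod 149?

Run the extended Euclidean algorithm:
149 = 1×98 + 51
98 = 1×51 + 47
51 = 1×47 + 4
47 = 11×4 + 3
4 = 1×3 + 1
3 = 3×1 + 0
gcd(98, 149) = 1, so the inverse exists.
Bézout: 1 = 25×149 − 38×98.
So 98⁻¹ ≡ −38 ≡ 111 (mod 149).

111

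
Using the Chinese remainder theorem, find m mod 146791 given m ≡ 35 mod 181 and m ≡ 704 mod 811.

29900

181⁻¹ mod 811: 181×233 ≡ 1 (mod 811), so 181⁻¹ ≡ 233.
m = 35 + 181×((704 − 35)×233 mod 811) = 35 + 181×165 = 29900.
Check: 29900 mod 181 = 35, 29900 mod 811 = 704. ✓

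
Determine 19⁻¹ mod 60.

60 = 3·19 + 3
19 = 6·3 + 1
3 = 3·1 + 0
gcd(19, 60) = 1, so the inverse exists.
Back-substitute for 1:
1 = 1·19 − 6·3
  = −6·60 + 19·19
So 19⁻¹ ≡ 19 (mod 60).

19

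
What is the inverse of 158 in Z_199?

199 = 1*158 + 41
158 = 3*41 + 35
41 = 1*35 + 6
35 = 5*6 + 5
6 = 1*5 + 1
5 = 5*1 + 0
gcd(158, 199) = 1, so the inverse exists.
Back-substitute for 1:
1 = 1*6 − 1*5
  = −1*35 + 6*6
  = 6*41 − 7*35
  = −7*158 + 27*41
  = 27*199 − 34*158
So 158⁻¹ ≡ −34 ≡ 165 (mod 199).

165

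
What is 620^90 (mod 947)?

Compute successive squares:
90 in binary is 1011010, i.e. 90 = 64 + 16 + 8 + 2.
620^1 ≡ 620 (mod 947)
620^2 ≡ 620^2 = 384400 ≡ 865 (mod 947)
620^4 ≡ 865^2 = 748225 ≡ 95 (mod 947)
620^8 ≡ 95^2 = 9025 ≡ 502 (mod 947)
620^16 ≡ 502^2 = 252004 ≡ 102 (mod 947)
620^32 ≡ 102^2 = 10404 ≡ 934 (mod 947)
620^64 ≡ 934^2 = 872356 ≡ 169 (mod 947)
620^90 = 620^64 * 620^16 * 620^8 * 620^2 ≡ 169 * 102 * 502 * 865 (mod 947).
Accumulate the product:
169 * 102 = 17238 ≡ 192
192 * 502 = 96384 ≡ 737
737 * 865 = 637505 ≡ 174

174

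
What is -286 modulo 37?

-286 = -8×37 + 10, so -286 ≡ 10 (mod 37).

10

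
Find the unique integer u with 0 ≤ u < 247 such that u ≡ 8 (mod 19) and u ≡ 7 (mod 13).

46

19⁻¹ mod 13: 19×11 ≡ 1 (mod 13), so 19⁻¹ ≡ 11.
u = 8 + 19×((7 − 8)×11 mod 13) = 8 + 19×2 = 46.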